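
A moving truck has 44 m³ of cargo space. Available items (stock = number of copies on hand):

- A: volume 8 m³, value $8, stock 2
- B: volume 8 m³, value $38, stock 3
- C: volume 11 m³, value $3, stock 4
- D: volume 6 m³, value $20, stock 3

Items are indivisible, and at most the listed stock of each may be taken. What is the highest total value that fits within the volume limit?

$174

Best selections within volume 44 and stock limits:
- 3×B + 3×D: volume 42, value 174
- 1×A + 3×B + 2×D: volume 44, value 162
- 3×B + 2×D: volume 36, value 154
Best: $174.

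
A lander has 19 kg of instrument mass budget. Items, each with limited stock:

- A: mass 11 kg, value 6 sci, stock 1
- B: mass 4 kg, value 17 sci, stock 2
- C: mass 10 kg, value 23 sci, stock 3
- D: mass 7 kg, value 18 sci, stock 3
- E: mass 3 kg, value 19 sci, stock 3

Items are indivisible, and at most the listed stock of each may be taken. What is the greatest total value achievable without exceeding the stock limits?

Top feasible selections:
- 2×B + 3×E: mass 17, value 91
- 1×C + 3×E: mass 19, value 80
Best: 91 sci.

91 sci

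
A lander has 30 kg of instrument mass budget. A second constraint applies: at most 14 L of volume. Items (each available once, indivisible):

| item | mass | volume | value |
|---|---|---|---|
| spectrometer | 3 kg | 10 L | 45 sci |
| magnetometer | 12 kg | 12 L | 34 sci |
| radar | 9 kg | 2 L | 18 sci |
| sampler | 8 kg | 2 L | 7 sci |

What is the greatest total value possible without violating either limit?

Feasible sets respecting both limits:
- spectrometer+radar+sampler: mass 20, volume 14, value 70
- spectrometer+radar: mass 12, volume 12, value 63
- magnetometer+radar: mass 21, volume 14, value 52
- spectrometer+sampler: mass 11, volume 12, value 52
Best: 70 sci.

70 sci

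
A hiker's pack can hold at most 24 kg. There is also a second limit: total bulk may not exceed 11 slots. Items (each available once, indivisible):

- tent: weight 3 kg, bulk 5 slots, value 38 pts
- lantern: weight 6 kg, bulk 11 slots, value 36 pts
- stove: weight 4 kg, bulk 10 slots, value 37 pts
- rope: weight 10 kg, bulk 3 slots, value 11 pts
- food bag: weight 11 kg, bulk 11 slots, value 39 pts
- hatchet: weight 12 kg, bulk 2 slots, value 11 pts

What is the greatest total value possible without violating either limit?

Feasible sets respecting both limits:
- tent+rope: weight 13, bulk 8, value 49
- tent+hatchet: weight 15, bulk 7, value 49
- food bag: weight 11, bulk 11, value 39
Best: 49 pts.

49 pts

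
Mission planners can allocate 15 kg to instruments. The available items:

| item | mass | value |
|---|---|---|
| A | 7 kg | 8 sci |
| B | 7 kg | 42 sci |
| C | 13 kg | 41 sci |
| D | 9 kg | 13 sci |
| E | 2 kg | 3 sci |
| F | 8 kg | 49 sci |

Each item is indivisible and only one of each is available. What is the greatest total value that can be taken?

91 sci

Check high-value combinations within 15 kg:
- B+F: mass 7+8=15, value 42+49=91
- A+F: mass 7+8=15, value 8+49=57
- E+F: mass 2+8=10, value 3+49=52
- A+B: mass 7+7=14, value 8+42=50
- F: mass 8, value 49
Best: 91 sci.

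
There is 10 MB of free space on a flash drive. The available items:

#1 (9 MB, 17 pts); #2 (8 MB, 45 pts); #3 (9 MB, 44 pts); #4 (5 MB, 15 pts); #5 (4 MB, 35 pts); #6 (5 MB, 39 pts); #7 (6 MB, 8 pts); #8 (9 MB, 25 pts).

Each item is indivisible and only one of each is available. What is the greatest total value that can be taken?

Check high-value combinations within 10 MB:
- #5+#6: size 4+5=9, value 35+39=74
- #4+#6: size 5+5=10, value 15+39=54
- #4+#5: size 5+4=9, value 15+35=50
Best: 74 pts.

74 pts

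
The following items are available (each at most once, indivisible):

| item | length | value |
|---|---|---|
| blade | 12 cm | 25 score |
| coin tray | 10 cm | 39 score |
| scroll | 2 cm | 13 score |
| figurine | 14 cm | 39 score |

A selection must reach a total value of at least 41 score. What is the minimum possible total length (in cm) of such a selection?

Subsets with value ≥ 41, sorted by total length:
- coin tray+scroll: length 12, value 52
- scroll+figurine: length 16, value 52
- blade+coin tray: length 22, value 64
- coin tray+figurine: length 24, value 78
Minimum length: 12 cm.

12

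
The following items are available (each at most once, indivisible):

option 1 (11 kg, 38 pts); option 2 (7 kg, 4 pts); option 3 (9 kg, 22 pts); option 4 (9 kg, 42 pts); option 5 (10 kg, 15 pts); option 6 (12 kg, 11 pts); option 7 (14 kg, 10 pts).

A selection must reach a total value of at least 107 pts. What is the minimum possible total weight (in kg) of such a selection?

Subsets with value ≥ 107, sorted by total weight:
- option 1+option 3+option 4+option 5: weight 39, value 117
- option 1+option 3+option 4+option 6: weight 41, value 113
- option 1+option 3+option 4+option 7: weight 43, value 112
- option 1+option 2+option 3+option 4+option 5: weight 46, value 121
Minimum weight: 39 kg.

39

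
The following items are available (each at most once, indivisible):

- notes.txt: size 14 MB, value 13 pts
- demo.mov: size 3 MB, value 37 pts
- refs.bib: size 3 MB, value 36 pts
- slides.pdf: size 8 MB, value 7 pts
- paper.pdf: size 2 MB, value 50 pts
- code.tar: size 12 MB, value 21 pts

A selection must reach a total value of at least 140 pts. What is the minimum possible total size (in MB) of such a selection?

Subsets with value ≥ 140, sorted by total size:
- demo.mov+refs.bib+paper.pdf+code.tar: size 20, value 144
- demo.mov+refs.bib+slides.pdf+paper.pdf+code.tar: size 28, value 151
- notes.txt+demo.mov+refs.bib+slides.pdf+paper.pdf: size 30, value 143
- notes.txt+demo.mov+refs.bib+paper.pdf+code.tar: size 34, value 157
Minimum size: 20 MB.

20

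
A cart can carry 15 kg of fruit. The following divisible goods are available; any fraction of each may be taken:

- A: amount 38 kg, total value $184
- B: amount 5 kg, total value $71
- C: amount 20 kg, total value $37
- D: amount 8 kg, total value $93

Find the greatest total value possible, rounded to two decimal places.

Take in order of value per unit:
- B (71/5 per unit): all 5 → value 71, running total 71.00
- D (93/8 per unit): all 8 → value 93, running total 164.00
- A (184/38 per unit): 2 of 38 → value 2×184/38 = 9.6842, running total 173.68
Total 173.68.

173.68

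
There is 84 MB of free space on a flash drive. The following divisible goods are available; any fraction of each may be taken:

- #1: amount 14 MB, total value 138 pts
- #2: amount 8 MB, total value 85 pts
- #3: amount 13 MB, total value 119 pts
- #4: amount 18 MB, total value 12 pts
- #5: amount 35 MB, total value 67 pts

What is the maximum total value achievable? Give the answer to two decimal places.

Take in order of value per unit:
- #2 (85/8 per unit): all 8 → value 85, running total 85.00
- #1 (138/14 per unit): all 14 → value 138, running total 223.00
- #3 (119/13 per unit): all 13 → value 119, running total 342.00
- #5 (67/35 per unit): all 35 → value 67, running total 409.00
- #4 (12/18 per unit): 14 of 18 → value 14×12/18 = 9.3333, running total 418.33
Total 418.33.

418.33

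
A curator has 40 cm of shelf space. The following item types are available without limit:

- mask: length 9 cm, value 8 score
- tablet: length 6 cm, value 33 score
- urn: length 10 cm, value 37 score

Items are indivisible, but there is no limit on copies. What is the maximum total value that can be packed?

202 score

Best value-per-unit is tablet at 33/6; filling with it alone gives 6×33 = 198.
Optimal mix: 5×tablet + 1×urn → length 40, value 202.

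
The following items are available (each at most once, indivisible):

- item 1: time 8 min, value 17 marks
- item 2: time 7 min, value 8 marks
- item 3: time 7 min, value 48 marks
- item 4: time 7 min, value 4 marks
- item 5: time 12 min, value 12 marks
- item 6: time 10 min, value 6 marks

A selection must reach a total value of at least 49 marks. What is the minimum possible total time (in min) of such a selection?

14

Subsets with value ≥ 49, sorted by total time:
- item 2+item 3: time 14, value 56
- item 3+item 4: time 14, value 52
- item 1+item 3: time 15, value 65
- item 3+item 6: time 17, value 54
Minimum time: 14 min.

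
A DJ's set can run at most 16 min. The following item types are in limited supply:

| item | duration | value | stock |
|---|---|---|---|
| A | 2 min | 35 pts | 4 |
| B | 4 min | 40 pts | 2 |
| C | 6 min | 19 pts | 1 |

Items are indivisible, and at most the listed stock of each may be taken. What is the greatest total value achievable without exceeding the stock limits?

Best selections within duration 16 and stock limits:
- 4×A + 2×B: duration 16, value 220
- 3×A + 2×B: duration 14, value 185
- 4×A + 1×B: duration 12, value 180
- 3×A + 1×B + 1×C: duration 16, value 164
Best: 220 pts.

220 pts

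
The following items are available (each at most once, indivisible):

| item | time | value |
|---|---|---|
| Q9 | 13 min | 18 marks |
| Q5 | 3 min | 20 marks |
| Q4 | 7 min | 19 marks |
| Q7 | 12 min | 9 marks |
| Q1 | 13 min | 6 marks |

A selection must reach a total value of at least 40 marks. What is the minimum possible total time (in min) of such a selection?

Subsets with value ≥ 40, sorted by total time:
- Q5+Q4+Q7: time 22, value 48
- Q9+Q5+Q4: time 23, value 57
- Q5+Q4+Q1: time 23, value 45
Minimum time: 22 min.

22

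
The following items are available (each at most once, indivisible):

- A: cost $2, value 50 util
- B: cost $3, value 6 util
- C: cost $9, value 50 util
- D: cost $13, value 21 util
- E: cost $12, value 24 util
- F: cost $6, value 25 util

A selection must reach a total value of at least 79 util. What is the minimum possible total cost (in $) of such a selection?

11

Subsets with value ≥ 79, sorted by total cost:
- A+C: cost 11, value 100
- A+B+F: cost 11, value 81
- A+B+C: cost 14, value 106
- A+C+F: cost 17, value 125
Minimum cost: 11 $.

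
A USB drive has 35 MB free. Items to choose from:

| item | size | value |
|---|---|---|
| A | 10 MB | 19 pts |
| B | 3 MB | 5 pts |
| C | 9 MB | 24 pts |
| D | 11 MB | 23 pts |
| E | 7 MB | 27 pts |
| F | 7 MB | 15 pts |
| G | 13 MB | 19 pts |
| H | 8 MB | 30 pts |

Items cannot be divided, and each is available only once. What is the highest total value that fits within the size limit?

Check high-value combinations within 35 MB:
- C+D+E+H: size 9+11+7+8=35, value 24+23+27+30=104
- B+C+E+F+H: size 3+9+7+7+8=34, value 5+24+27+15+30=101
- A+C+E+H: size 10+9+7+8=34, value 19+24+27+30=100
Best: 104 pts.

104 pts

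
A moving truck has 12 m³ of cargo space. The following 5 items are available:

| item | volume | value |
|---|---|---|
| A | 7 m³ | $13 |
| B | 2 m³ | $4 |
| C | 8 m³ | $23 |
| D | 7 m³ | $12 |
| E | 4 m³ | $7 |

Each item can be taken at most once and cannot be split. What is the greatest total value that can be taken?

Check high-value combinations within 12 m³:
- C+E: volume 8+4=12, value 23+7=30
- B+C: volume 2+8=10, value 4+23=27
- C: volume 8, value 23
- A+E: volume 7+4=11, value 13+7=20
- D+E: volume 7+4=11, value 12+7=19
Best: $30.

$30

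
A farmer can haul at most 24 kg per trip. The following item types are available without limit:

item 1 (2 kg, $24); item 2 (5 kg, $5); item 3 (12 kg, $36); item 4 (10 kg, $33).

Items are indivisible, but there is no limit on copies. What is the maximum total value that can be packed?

Best value-per-unit is item 1 at 24/2, and filling with it alone uses weight 12×2=24. No mix of the others beats 12×24 = 288.

$288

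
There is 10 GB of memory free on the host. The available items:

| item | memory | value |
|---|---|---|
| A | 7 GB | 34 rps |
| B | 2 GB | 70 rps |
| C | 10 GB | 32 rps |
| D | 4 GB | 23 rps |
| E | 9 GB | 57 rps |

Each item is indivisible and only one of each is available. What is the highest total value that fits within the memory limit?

Check high-value combinations within 10 GB:
- A+B: memory 7+2=9, value 34+70=104
- B+D: memory 2+4=6, value 70+23=93
- B: memory 2, value 70
- E: memory 9, value 57
- A: memory 7, value 34
Best: 104 rps.

104 rps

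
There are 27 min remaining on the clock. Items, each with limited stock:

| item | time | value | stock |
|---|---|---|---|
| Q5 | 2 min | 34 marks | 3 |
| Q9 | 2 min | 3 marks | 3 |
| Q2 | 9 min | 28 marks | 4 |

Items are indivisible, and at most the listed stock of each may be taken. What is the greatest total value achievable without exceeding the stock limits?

161 marks

Top feasible selections:
- 3×Q5 + 1×Q9 + 2×Q2: time 26, value 161
- 3×Q5 + 2×Q2: time 24, value 158
- 3×Q5 + 3×Q9 + 1×Q2: time 21, value 139
Best: 161 marks.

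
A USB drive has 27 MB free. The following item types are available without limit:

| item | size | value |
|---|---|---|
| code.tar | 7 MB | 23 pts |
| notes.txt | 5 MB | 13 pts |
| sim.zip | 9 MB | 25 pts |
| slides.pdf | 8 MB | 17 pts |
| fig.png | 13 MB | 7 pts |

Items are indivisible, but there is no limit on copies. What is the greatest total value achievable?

82 pts

Best value-per-unit is code.tar at 23/7; filling with it alone gives 3×23 = 69.
Optimal mix: 3×code.tar + 1×notes.txt → size 26, value 82.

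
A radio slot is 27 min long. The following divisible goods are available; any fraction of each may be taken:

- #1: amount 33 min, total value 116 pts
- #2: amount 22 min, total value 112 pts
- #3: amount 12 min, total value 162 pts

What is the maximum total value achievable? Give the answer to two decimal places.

Take in order of value per unit:
- #3 (162/12 per unit): all 12 → value 162, running total 162.00
- #2 (112/22 per unit): 15 of 22 → value 15×112/22 = 76.3636, running total 238.36
Total 238.36.

238.36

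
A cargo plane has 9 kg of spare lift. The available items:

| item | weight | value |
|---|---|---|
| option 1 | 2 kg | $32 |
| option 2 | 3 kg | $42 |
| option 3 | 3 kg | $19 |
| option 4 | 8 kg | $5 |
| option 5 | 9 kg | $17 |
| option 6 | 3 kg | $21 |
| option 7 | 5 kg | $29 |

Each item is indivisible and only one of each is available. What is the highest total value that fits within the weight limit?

$95

Check high-value combinations within 9 kg:
- option 1+option 2+option 6: weight 2+3+3=8, value 32+42+21=95
- option 1+option 2+option 3: weight 2+3+3=8, value 32+42+19=93
- option 2+option 3+option 6: weight 3+3+3=9, value 42+19+21=82
- option 1+option 2: weight 2+3=5, value 32+42=74
Best: $95.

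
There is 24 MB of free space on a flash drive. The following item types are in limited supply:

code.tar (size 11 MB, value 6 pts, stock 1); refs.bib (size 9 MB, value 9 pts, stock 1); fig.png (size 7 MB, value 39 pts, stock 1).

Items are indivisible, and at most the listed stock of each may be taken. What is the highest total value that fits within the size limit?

Best selections within size 24 and stock limits:
- 1×refs.bib + 1×fig.png: size 16, value 48
- 1×code.tar + 1×fig.png: size 18, value 45
- 1×fig.png: size 7, value 39
- 1×code.tar + 1×refs.bib: size 20, value 15
Best: 48 pts.

48 pts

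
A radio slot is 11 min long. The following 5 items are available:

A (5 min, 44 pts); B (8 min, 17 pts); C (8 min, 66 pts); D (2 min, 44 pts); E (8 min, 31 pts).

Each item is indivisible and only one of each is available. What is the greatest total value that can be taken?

Check high-value combinations within 11 min:
- C+D: duration 8+2=10, value 66+44=110
- A+D: duration 5+2=7, value 44+44=88
- D+E: duration 2+8=10, value 44+31=75
- C: duration 8, value 66
- B+D: duration 8+2=10, value 17+44=61
Best: 110 pts.

110 pts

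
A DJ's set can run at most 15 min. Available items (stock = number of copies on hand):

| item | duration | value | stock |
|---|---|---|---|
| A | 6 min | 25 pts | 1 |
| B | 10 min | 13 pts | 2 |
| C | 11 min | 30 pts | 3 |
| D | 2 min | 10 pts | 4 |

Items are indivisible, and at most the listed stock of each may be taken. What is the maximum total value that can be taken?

Top feasible selections:
- 1×A + 4×D: duration 14, value 65
- 1×A + 3×D: duration 12, value 55
- 1×C + 2×D: duration 15, value 50
- 1×A + 2×D: duration 10, value 45
Best: 65 pts.

65 pts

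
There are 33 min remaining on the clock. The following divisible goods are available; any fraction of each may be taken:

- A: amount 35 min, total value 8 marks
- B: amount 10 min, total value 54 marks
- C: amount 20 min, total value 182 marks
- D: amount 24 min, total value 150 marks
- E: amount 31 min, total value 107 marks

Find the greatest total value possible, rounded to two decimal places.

Take in order of value per unit:
- C (182/20 per unit): all 20 → value 182, running total 182.00
- D (150/24 per unit): 13 of 24 → value 13×150/24 = 81.2500, running total 263.25
Total 263.25.

263.25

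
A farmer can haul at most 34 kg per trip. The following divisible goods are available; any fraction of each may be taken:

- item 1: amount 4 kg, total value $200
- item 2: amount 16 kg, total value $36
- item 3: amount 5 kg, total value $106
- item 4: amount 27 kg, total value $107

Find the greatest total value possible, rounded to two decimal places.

Take in order of value per unit:
- item 1 (200/4 per unit): all 4 → value 200, running total 200.00
- item 3 (106/5 per unit): all 5 → value 106, running total 306.00
- item 4 (107/27 per unit): 25 of 27 → value 25×107/27 = 99.0741, running total 405.07
Total 405.07.

405.07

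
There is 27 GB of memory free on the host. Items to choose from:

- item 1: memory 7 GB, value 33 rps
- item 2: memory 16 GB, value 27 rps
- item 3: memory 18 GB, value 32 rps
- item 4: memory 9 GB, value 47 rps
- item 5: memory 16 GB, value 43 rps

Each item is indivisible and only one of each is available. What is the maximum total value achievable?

This is a 0/1 knapsack; check combinations near the capacity.
- item 4+item 5: memory 9+16=25, value 47+43=90
- item 1+item 4: memory 7+9=16, value 33+47=80
- item 3+item 4: memory 18+9=27, value 32+47=79
- item 1+item 5: memory 7+16=23, value 33+43=76
Best: 90 rps.

90 rps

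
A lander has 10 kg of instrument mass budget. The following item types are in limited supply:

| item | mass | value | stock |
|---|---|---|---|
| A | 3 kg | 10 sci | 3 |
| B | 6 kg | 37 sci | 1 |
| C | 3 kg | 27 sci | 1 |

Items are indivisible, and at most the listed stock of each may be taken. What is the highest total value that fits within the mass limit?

64 sci

Top feasible selections:
- 1×B + 1×C: mass 9, value 64
- 1×A + 1×B: mass 9, value 47
Best: 64 sci.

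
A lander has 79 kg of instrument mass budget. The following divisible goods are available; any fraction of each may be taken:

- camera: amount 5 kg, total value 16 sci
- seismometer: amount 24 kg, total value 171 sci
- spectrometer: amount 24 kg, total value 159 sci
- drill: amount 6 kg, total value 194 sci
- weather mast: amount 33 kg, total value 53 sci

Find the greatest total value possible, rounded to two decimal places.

Take in order of value per unit:
- drill (194/6 per unit): all 6 → value 194, running total 194.00
- seismometer (171/24 per unit): all 24 → value 171, running total 365.00
- spectrometer (159/24 per unit): all 24 → value 159, running total 524.00
- camera (16/5 per unit): all 5 → value 16, running total 540.00
- weather mast (53/33 per unit): 20 of 33 → value 20×53/33 = 32.1212, running total 572.12
Total 572.12.

572.12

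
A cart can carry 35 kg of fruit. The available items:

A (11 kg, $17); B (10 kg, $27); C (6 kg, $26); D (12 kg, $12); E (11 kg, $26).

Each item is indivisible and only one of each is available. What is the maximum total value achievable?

$79

This is a 0/1 knapsack; check combinations near the capacity.
- B+C+E: weight 10+6+11=27, value 27+26+26=79
- A+B+C: weight 11+10+6=27, value 17+27+26=70
- A+B+E: weight 11+10+11=32, value 17+27+26=70
Best: $79.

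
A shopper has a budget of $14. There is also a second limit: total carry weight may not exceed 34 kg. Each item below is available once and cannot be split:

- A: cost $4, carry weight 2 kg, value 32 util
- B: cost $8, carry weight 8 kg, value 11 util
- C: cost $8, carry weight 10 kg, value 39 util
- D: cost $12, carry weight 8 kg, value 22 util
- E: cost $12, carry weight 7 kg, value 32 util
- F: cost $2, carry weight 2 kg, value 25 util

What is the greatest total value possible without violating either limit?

96 util

Feasible sets respecting both limits:
- A+C+F: cost 14, carry weight 14, value 96
- A+C: cost 12, carry weight 12, value 71
- A+B+F: cost 14, carry weight 12, value 68
- C+F: cost 10, carry weight 12, value 64
Best: 96 util.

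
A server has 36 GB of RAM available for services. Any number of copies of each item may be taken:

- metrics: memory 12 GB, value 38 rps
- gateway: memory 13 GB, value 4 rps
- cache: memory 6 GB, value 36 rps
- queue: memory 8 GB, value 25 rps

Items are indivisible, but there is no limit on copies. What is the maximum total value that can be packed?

216 rps

Best value-per-unit is cache at 36/6, and filling with it alone uses memory 6×6=36. No mix of the others beats 6×36 = 216.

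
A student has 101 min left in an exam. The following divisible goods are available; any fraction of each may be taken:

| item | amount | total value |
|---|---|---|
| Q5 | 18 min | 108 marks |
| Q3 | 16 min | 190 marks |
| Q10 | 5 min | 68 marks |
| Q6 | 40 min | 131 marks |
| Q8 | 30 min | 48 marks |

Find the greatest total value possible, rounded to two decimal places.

532.20

Take in order of value per unit:
- Q10 (68/5 per unit): all 5 → value 68, running total 68.00
- Q3 (190/16 per unit): all 16 → value 190, running total 258.00
- Q5 (108/18 per unit): all 18 → value 108, running total 366.00
- Q6 (131/40 per unit): all 40 → value 131, running total 497.00
- Q8 (48/30 per unit): 22 of 30 → value 22×48/30 = 35.2000, running total 532.20
Total 532.20.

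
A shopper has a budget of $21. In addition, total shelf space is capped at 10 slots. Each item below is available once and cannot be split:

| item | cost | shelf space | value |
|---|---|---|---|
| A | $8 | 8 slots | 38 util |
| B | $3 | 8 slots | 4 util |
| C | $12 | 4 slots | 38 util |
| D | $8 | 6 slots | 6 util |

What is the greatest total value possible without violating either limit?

Feasible sets respecting both limits:
- C+D: cost 20, shelf space 10, value 44
- A: cost 8, shelf space 8, value 38
- C: cost 12, shelf space 4, value 38
- D: cost 8, shelf space 6, value 6
Best: 44 util.

44 util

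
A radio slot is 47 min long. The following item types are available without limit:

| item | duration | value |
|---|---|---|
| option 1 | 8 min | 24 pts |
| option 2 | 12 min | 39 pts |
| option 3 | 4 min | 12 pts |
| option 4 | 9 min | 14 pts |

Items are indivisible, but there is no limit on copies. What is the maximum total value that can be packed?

141 pts

Best value-per-unit is option 2 at 39/12; filling with it alone gives 3×39 = 117.
Optimal mix: 1×option 1 + 3×option 2 → duration 44, value 141.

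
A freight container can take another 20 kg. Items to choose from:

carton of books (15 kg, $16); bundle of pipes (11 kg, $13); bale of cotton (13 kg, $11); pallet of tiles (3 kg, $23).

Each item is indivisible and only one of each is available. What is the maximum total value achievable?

$39

Check high-value combinations within 20 kg:
- carton of books+pallet of tiles: weight 15+3=18, value 16+23=39
- bundle of pipes+pallet of tiles: weight 11+3=14, value 13+23=36
- bale of cotton+pallet of tiles: weight 13+3=16, value 11+23=34
- pallet of tiles: weight 3, value 23
- carton of books: weight 15, value 16
Best: $39.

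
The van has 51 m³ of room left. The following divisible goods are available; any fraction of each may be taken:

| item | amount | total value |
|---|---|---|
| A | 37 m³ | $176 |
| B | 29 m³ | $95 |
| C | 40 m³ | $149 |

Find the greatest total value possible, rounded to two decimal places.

228.15

Take in order of value per unit:
- A (176/37 per unit): all 37 → value 176, running total 176.00
- C (149/40 per unit): 14 of 40 → value 14×149/40 = 52.1500, running total 228.15
Total 228.15.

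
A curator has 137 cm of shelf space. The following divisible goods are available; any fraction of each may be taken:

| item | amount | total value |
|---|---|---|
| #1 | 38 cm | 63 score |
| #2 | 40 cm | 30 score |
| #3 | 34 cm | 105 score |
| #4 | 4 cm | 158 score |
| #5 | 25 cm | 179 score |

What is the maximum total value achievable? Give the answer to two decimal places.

532.00

Take in order of value per unit:
- #4 (158/4 per unit): all 4 → value 158, running total 158.00
- #5 (179/25 per unit): all 25 → value 179, running total 337.00
- #3 (105/34 per unit): all 34 → value 105, running total 442.00
- #1 (63/38 per unit): all 38 → value 63, running total 505.00
- #2 (30/40 per unit): 36 of 40 → value 36×30/40 = 27.0000, running total 532.00
Total 532.00.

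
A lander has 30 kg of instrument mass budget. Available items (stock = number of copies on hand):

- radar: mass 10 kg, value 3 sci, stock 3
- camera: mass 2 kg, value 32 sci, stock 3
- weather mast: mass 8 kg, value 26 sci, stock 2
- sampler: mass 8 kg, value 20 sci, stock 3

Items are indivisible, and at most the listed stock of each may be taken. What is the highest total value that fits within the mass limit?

Top feasible selections:
- 3×camera + 2×weather mast + 1×sampler: mass 30, value 168
- 3×camera + 1×weather mast + 2×sampler: mass 30, value 162
- 3×camera + 3×sampler: mass 30, value 156
Best: 168 sci.

168 sci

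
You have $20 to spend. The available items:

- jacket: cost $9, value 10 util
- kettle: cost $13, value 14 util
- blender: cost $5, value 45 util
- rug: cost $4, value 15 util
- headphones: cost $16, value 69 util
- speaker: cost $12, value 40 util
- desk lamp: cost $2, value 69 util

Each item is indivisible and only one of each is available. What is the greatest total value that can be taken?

Check high-value combinations within $20:
- blender+speaker+desk lamp: cost 5+12+2=19, value 45+40+69=154
- jacket+blender+rug+desk lamp: cost 9+5+4+2=20, value 10+45+15+69=139
- headphones+desk lamp: cost 16+2=18, value 69+69=138
Best: 154 util.

154 util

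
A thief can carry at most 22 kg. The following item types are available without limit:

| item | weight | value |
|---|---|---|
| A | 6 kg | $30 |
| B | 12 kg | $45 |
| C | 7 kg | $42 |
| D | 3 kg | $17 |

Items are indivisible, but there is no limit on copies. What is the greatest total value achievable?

Best value-per-unit is C at 42/7; filling with it alone gives 3×42 = 126.
Optimal mix: 1×C + 5×D → weight 22, value 127.

$127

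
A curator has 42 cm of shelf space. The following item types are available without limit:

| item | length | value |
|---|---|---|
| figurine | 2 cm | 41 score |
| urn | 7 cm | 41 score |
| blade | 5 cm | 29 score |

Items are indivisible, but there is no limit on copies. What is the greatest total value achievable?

861 score

Best value-per-unit is figurine at 41/2, and filling with it alone uses length 21×2=42. No mix of the others beats 21×41 = 861.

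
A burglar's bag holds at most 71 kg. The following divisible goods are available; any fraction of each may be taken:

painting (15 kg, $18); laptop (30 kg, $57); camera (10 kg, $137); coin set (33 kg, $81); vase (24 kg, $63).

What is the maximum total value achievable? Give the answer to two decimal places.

288.60

Take in order of value per unit:
- camera (137/10 per unit): all 10 → value 137, running total 137.00
- vase (63/24 per unit): all 24 → value 63, running total 200.00
- coin set (81/33 per unit): all 33 → value 81, running total 281.00
- laptop (57/30 per unit): 4 of 30 → value 4×57/30 = 7.6000, running total 288.60
Total 288.60.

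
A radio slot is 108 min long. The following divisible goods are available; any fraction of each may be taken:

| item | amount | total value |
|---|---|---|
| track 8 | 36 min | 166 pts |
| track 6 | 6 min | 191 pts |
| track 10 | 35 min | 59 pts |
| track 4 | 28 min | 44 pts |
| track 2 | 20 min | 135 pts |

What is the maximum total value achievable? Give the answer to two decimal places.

568.29

Take in order of value per unit:
- track 6 (191/6 per unit): all 6 → value 191, running total 191.00
- track 2 (135/20 per unit): all 20 → value 135, running total 326.00
- track 8 (166/36 per unit): all 36 → value 166, running total 492.00
- track 10 (59/35 per unit): all 35 → value 59, running total 551.00
- track 4 (44/28 per unit): 11 of 28 → value 11×44/28 = 17.2857, running total 568.29
Total 568.29.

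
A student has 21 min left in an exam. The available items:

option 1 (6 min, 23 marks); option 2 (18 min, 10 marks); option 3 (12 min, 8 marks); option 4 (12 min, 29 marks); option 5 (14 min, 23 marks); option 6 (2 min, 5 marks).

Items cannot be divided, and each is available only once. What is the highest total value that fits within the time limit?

This is a 0/1 knapsack; check combinations near the capacity.
- option 1+option 4+option 6: time 6+12+2=20, value 23+29+5=57
- option 1+option 4: time 6+12=18, value 23+29=52
- option 1+option 5: time 6+14=20, value 23+23=46
- option 1+option 3+option 6: time 6+12+2=20, value 23+8+5=36
Best: 57 marks.

57 marks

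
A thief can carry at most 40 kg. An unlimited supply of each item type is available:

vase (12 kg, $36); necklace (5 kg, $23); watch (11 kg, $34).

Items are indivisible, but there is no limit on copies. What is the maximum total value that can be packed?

$184

Best value-per-unit is necklace at 23/5, and filling with it alone uses weight 8×5=40. No mix of the others beats 8×23 = 184.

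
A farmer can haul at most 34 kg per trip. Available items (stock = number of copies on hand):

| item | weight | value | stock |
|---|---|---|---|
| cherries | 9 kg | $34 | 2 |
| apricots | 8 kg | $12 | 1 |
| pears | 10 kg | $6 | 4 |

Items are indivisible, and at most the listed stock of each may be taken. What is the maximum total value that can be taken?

$80

Best selections within weight 34 and stock limits:
- 2×cherries + 1×apricots: weight 26, value 80
- 2×cherries + 1×pears: weight 28, value 74
- 2×cherries: weight 18, value 68
- 1×cherries + 1×apricots + 1×pears: weight 27, value 52
Best: $80.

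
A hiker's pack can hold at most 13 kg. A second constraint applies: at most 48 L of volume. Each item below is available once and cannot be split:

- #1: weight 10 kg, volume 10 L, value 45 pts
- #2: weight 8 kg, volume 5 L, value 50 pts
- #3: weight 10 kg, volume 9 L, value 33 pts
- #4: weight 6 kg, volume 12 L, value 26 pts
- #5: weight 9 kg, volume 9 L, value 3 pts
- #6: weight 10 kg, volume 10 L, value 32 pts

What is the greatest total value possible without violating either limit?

50 pts

Feasible sets respecting both limits:
- #2: weight 8, volume 5, value 50
- #1: weight 10, volume 10, value 45
- #3: weight 10, volume 9, value 33
- #6: weight 10, volume 10, value 32
Best: 50 pts.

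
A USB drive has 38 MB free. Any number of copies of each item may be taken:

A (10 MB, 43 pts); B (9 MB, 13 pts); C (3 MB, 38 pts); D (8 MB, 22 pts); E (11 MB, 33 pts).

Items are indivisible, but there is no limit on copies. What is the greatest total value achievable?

Best value-per-unit is C at 38/3, and filling with it alone uses size 12×3=36. No mix of the others beats 12×38 = 456.

456 pts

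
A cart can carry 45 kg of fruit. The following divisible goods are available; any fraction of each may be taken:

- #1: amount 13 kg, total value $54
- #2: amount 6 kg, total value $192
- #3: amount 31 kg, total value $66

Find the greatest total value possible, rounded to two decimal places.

Take in order of value per unit:
- #2 (192/6 per unit): all 6 → value 192, running total 192.00
- #1 (54/13 per unit): all 13 → value 54, running total 246.00
- #3 (66/31 per unit): 26 of 31 → value 26×66/31 = 55.3548, running total 301.35
Total 301.35.

301.35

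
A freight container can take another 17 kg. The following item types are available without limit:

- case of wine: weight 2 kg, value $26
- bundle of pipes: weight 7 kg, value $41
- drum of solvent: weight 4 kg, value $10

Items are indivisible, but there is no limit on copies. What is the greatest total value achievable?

$208

Best value-per-unit is case of wine at 26/2, and filling with it alone uses weight 8×2=16. No mix of the others beats 8×26 = 208.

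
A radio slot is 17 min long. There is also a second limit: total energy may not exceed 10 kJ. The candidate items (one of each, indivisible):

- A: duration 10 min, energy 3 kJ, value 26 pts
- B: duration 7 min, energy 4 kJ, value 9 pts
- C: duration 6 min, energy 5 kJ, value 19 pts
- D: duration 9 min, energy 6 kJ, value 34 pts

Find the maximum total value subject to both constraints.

45 pts

Feasible sets respecting both limits:
- A+C: duration 16, energy 8, value 45
- B+D: duration 16, energy 10, value 43
- A+B: duration 17, energy 7, value 35
- D: duration 9, energy 6, value 34
Best: 45 pts.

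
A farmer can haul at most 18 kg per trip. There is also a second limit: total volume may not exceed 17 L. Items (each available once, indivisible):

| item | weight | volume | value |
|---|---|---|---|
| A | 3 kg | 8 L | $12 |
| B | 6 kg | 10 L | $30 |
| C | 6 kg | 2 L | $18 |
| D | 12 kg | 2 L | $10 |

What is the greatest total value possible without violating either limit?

Feasible sets respecting both limits:
- B+C: weight 12, volume 12, value 48
- B+D: weight 18, volume 12, value 40
- B: weight 6, volume 10, value 30
Best: $48.

$48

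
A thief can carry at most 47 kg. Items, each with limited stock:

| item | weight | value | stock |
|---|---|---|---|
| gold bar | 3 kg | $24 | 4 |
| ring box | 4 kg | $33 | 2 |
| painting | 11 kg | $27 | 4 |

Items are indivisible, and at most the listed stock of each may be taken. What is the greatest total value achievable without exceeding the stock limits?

Best selections within weight 47 and stock limits:
- 4×gold bar + 2×ring box + 2×painting: weight 42, value 216
- 2×gold bar + 2×ring box + 3×painting: weight 47, value 195
- 3×gold bar + 2×ring box + 2×painting: weight 39, value 192
- 4×gold bar + 2×ring box + 1×painting: weight 31, value 189
Best: $216.

$216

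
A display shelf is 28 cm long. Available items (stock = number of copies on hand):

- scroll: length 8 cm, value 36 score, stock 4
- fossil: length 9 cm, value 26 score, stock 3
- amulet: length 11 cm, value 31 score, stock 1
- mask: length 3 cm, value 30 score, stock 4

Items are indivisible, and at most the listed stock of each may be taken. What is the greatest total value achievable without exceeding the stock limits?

192 score

Best selections within length 28 and stock limits:
- 2×scroll + 4×mask: length 28, value 192
- 2×scroll + 3×mask: length 25, value 162
- 1×scroll + 1×amulet + 3×mask: length 28, value 157
Best: 192 score.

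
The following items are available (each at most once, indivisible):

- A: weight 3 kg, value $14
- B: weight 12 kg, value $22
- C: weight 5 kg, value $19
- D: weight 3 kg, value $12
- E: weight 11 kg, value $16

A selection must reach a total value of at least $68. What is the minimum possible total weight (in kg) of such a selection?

31

Subsets with value ≥ 68, sorted by total weight:
- A+B+C+E: weight 31, value 71
- B+C+D+E: weight 31, value 69
- A+B+C+D+E: weight 34, value 83
Minimum weight: 31 kg.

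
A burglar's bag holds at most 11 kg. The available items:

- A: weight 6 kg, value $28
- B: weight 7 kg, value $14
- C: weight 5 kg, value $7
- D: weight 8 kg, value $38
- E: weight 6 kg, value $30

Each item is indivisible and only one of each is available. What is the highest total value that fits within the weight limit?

$38

Check high-value combinations within 11 kg:
- D: weight 8, value 38
- C+E: weight 5+6=11, value 7+30=37
- A+C: weight 6+5=11, value 28+7=35
Best: $38.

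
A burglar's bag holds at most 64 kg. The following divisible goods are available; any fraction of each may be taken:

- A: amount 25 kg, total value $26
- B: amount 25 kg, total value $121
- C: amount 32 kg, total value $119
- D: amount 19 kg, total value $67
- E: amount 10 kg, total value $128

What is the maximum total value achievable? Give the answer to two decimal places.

Take in order of value per unit:
- E (128/10 per unit): all 10 → value 128, running total 128.00
- B (121/25 per unit): all 25 → value 121, running total 249.00
- C (119/32 per unit): 29 of 32 → value 29×119/32 = 107.8438, running total 356.84
Total 356.84.

356.84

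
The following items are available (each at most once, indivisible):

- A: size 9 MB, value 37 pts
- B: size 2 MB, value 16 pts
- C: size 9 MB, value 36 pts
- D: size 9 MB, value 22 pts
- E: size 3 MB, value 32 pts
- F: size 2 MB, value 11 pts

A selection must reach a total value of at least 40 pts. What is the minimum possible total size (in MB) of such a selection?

Subsets with value ≥ 40, sorted by total size:
- B+E: size 5, value 48
- E+F: size 5, value 43
Minimum size: 5 MB.

5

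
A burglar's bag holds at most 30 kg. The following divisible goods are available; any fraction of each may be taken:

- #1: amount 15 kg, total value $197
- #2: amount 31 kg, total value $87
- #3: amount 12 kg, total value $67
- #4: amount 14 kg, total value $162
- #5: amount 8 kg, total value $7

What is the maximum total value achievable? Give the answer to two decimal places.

364.58

Take in order of value per unit:
- #1 (197/15 per unit): all 15 → value 197, running total 197.00
- #4 (162/14 per unit): all 14 → value 162, running total 359.00
- #3 (67/12 per unit): 1 of 12 → value 1×67/12 = 5.5833, running total 364.58
Total 364.58.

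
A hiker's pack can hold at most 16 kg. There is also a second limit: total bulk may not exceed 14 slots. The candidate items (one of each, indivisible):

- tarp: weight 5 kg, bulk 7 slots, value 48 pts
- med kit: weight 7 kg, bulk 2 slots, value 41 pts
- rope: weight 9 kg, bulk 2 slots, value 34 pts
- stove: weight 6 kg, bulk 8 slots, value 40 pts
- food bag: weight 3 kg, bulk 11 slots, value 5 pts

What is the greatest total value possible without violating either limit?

Feasible sets respecting both limits:
- tarp+med kit: weight 12, bulk 9, value 89
- tarp+rope: weight 14, bulk 9, value 82
- med kit+stove: weight 13, bulk 10, value 81
- med kit+rope: weight 16, bulk 4, value 75
Best: 89 pts.

89 pts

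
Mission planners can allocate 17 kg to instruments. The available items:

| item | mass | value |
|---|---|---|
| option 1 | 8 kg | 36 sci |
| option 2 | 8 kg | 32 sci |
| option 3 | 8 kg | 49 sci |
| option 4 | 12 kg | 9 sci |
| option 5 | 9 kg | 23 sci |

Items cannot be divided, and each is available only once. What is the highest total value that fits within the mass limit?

85 sci

Check high-value combinations within 17 kg:
- option 1+option 3: mass 8+8=16, value 36+49=85
- option 2+option 3: mass 8+8=16, value 32+49=81
- option 3+option 5: mass 8+9=17, value 49+23=72
- option 1+option 2: mass 8+8=16, value 36+32=68
- option 1+option 5: mass 8+9=17, value 36+23=59
Best: 85 sci.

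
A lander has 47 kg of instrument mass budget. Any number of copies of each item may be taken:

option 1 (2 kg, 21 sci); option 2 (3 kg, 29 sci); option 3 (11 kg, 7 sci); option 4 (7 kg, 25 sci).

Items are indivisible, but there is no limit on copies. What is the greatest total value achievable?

Best value-per-unit is option 1 at 21/2; filling with it alone gives 23×21 = 483.
Optimal mix: 22×option 1 + 1×option 2 → mass 47, value 491.

491 sci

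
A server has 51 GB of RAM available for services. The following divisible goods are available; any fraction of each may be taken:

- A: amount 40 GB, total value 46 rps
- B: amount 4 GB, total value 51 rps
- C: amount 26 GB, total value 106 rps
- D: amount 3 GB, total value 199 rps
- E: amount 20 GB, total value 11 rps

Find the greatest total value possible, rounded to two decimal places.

376.70

Take in order of value per unit:
- D (199/3 per unit): all 3 → value 199, running total 199.00
- B (51/4 per unit): all 4 → value 51, running total 250.00
- C (106/26 per unit): all 26 → value 106, running total 356.00
- A (46/40 per unit): 18 of 40 → value 18×46/40 = 20.7000, running total 376.70
Total 376.70.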